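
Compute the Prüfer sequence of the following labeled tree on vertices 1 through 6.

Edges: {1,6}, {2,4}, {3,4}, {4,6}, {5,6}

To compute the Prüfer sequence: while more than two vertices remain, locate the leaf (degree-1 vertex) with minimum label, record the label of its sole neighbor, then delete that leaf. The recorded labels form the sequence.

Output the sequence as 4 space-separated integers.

Step 1: leaves = {1,2,3,5}. Remove smallest leaf 1, emit neighbor 6.
Step 2: leaves = {2,3,5}. Remove smallest leaf 2, emit neighbor 4.
Step 3: leaves = {3,5}. Remove smallest leaf 3, emit neighbor 4.
Step 4: leaves = {4,5}. Remove smallest leaf 4, emit neighbor 6.
Done: 2 vertices remain (5, 6). Sequence = [6 4 4 6]

Answer: 6 4 4 6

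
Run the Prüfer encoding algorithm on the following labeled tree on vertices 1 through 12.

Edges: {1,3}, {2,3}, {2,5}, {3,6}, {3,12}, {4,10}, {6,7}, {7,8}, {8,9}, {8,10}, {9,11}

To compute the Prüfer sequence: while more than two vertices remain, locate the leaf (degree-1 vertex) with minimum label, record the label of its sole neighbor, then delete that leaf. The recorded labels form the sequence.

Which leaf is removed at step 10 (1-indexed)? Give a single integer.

Step 1: current leaves = {1,4,5,11,12}. Remove leaf 1 (neighbor: 3).
Step 2: current leaves = {4,5,11,12}. Remove leaf 4 (neighbor: 10).
Step 3: current leaves = {5,10,11,12}. Remove leaf 5 (neighbor: 2).
Step 4: current leaves = {2,10,11,12}. Remove leaf 2 (neighbor: 3).
Step 5: current leaves = {10,11,12}. Remove leaf 10 (neighbor: 8).
Step 6: current leaves = {11,12}. Remove leaf 11 (neighbor: 9).
Step 7: current leaves = {9,12}. Remove leaf 9 (neighbor: 8).
Step 8: current leaves = {8,12}. Remove leaf 8 (neighbor: 7).
Step 9: current leaves = {7,12}. Remove leaf 7 (neighbor: 6).
Step 10: current leaves = {6,12}. Remove leaf 6 (neighbor: 3).

Answer: 6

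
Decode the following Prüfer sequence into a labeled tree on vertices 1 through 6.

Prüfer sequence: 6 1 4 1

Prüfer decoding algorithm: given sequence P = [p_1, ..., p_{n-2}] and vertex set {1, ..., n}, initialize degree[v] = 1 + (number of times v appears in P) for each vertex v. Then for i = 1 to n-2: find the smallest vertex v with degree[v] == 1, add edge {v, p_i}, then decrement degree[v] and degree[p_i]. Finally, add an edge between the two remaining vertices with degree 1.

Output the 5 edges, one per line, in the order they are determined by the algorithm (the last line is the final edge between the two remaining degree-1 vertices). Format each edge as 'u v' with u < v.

Initial degrees: {1:3, 2:1, 3:1, 4:2, 5:1, 6:2}
Step 1: smallest deg-1 vertex = 2, p_1 = 6. Add edge {2,6}. Now deg[2]=0, deg[6]=1.
Step 2: smallest deg-1 vertex = 3, p_2 = 1. Add edge {1,3}. Now deg[3]=0, deg[1]=2.
Step 3: smallest deg-1 vertex = 5, p_3 = 4. Add edge {4,5}. Now deg[5]=0, deg[4]=1.
Step 4: smallest deg-1 vertex = 4, p_4 = 1. Add edge {1,4}. Now deg[4]=0, deg[1]=1.
Final: two remaining deg-1 vertices are 1, 6. Add edge {1,6}.

Answer: 2 6
1 3
4 5
1 4
1 6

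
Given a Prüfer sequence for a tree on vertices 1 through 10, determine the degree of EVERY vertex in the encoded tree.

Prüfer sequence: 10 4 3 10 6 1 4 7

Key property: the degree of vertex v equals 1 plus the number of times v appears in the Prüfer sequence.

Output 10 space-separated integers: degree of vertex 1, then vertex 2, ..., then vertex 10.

p_1 = 10: count[10] becomes 1
p_2 = 4: count[4] becomes 1
p_3 = 3: count[3] becomes 1
p_4 = 10: count[10] becomes 2
p_5 = 6: count[6] becomes 1
p_6 = 1: count[1] becomes 1
p_7 = 4: count[4] becomes 2
p_8 = 7: count[7] becomes 1
Degrees (1 + count): deg[1]=1+1=2, deg[2]=1+0=1, deg[3]=1+1=2, deg[4]=1+2=3, deg[5]=1+0=1, deg[6]=1+1=2, deg[7]=1+1=2, deg[8]=1+0=1, deg[9]=1+0=1, deg[10]=1+2=3

Answer: 2 1 2 3 1 2 2 1 1 3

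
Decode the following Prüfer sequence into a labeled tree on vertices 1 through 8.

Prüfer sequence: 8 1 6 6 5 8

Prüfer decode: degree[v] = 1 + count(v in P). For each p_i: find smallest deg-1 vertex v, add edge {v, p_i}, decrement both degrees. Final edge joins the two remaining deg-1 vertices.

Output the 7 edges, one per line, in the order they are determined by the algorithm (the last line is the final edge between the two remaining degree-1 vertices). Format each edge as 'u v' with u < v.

Answer: 2 8
1 3
1 6
4 6
5 6
5 8
7 8

Derivation:
Initial degrees: {1:2, 2:1, 3:1, 4:1, 5:2, 6:3, 7:1, 8:3}
Step 1: smallest deg-1 vertex = 2, p_1 = 8. Add edge {2,8}. Now deg[2]=0, deg[8]=2.
Step 2: smallest deg-1 vertex = 3, p_2 = 1. Add edge {1,3}. Now deg[3]=0, deg[1]=1.
Step 3: smallest deg-1 vertex = 1, p_3 = 6. Add edge {1,6}. Now deg[1]=0, deg[6]=2.
Step 4: smallest deg-1 vertex = 4, p_4 = 6. Add edge {4,6}. Now deg[4]=0, deg[6]=1.
Step 5: smallest deg-1 vertex = 6, p_5 = 5. Add edge {5,6}. Now deg[6]=0, deg[5]=1.
Step 6: smallest deg-1 vertex = 5, p_6 = 8. Add edge {5,8}. Now deg[5]=0, deg[8]=1.
Final: two remaining deg-1 vertices are 7, 8. Add edge {7,8}.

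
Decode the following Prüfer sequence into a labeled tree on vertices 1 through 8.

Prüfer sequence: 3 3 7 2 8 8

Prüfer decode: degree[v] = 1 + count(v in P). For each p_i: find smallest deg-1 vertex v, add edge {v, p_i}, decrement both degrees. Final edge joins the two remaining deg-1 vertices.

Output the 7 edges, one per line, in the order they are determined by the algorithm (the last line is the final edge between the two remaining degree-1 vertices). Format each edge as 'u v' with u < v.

Initial degrees: {1:1, 2:2, 3:3, 4:1, 5:1, 6:1, 7:2, 8:3}
Step 1: smallest deg-1 vertex = 1, p_1 = 3. Add edge {1,3}. Now deg[1]=0, deg[3]=2.
Step 2: smallest deg-1 vertex = 4, p_2 = 3. Add edge {3,4}. Now deg[4]=0, deg[3]=1.
Step 3: smallest deg-1 vertex = 3, p_3 = 7. Add edge {3,7}. Now deg[3]=0, deg[7]=1.
Step 4: smallest deg-1 vertex = 5, p_4 = 2. Add edge {2,5}. Now deg[5]=0, deg[2]=1.
Step 5: smallest deg-1 vertex = 2, p_5 = 8. Add edge {2,8}. Now deg[2]=0, deg[8]=2.
Step 6: smallest deg-1 vertex = 6, p_6 = 8. Add edge {6,8}. Now deg[6]=0, deg[8]=1.
Final: two remaining deg-1 vertices are 7, 8. Add edge {7,8}.

Answer: 1 3
3 4
3 7
2 5
2 8
6 8
7 8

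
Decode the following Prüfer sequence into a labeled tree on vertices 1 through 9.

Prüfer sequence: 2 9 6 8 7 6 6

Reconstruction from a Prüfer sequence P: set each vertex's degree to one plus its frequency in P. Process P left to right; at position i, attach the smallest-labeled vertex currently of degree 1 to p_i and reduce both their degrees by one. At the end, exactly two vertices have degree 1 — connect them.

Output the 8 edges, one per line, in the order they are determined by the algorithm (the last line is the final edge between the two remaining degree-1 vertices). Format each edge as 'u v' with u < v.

Answer: 1 2
2 9
3 6
4 8
5 7
6 7
6 8
6 9

Derivation:
Initial degrees: {1:1, 2:2, 3:1, 4:1, 5:1, 6:4, 7:2, 8:2, 9:2}
Step 1: smallest deg-1 vertex = 1, p_1 = 2. Add edge {1,2}. Now deg[1]=0, deg[2]=1.
Step 2: smallest deg-1 vertex = 2, p_2 = 9. Add edge {2,9}. Now deg[2]=0, deg[9]=1.
Step 3: smallest deg-1 vertex = 3, p_3 = 6. Add edge {3,6}. Now deg[3]=0, deg[6]=3.
Step 4: smallest deg-1 vertex = 4, p_4 = 8. Add edge {4,8}. Now deg[4]=0, deg[8]=1.
Step 5: smallest deg-1 vertex = 5, p_5 = 7. Add edge {5,7}. Now deg[5]=0, deg[7]=1.
Step 6: smallest deg-1 vertex = 7, p_6 = 6. Add edge {6,7}. Now deg[7]=0, deg[6]=2.
Step 7: smallest deg-1 vertex = 8, p_7 = 6. Add edge {6,8}. Now deg[8]=0, deg[6]=1.
Final: two remaining deg-1 vertices are 6, 9. Add edge {6,9}.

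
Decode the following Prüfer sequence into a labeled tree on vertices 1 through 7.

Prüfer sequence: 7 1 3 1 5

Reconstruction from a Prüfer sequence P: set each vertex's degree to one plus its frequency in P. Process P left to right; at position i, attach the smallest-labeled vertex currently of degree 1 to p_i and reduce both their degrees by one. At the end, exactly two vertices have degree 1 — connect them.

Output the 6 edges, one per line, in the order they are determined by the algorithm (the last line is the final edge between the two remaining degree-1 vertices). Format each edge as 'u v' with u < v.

Answer: 2 7
1 4
3 6
1 3
1 5
5 7

Derivation:
Initial degrees: {1:3, 2:1, 3:2, 4:1, 5:2, 6:1, 7:2}
Step 1: smallest deg-1 vertex = 2, p_1 = 7. Add edge {2,7}. Now deg[2]=0, deg[7]=1.
Step 2: smallest deg-1 vertex = 4, p_2 = 1. Add edge {1,4}. Now deg[4]=0, deg[1]=2.
Step 3: smallest deg-1 vertex = 6, p_3 = 3. Add edge {3,6}. Now deg[6]=0, deg[3]=1.
Step 4: smallest deg-1 vertex = 3, p_4 = 1. Add edge {1,3}. Now deg[3]=0, deg[1]=1.
Step 5: smallest deg-1 vertex = 1, p_5 = 5. Add edge {1,5}. Now deg[1]=0, deg[5]=1.
Final: two remaining deg-1 vertices are 5, 7. Add edge {5,7}.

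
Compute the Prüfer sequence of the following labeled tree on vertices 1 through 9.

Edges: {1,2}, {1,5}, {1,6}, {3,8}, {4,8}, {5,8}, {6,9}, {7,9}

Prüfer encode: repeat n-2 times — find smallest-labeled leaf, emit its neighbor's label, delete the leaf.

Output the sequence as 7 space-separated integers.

Answer: 1 8 8 9 5 1 6

Derivation:
Step 1: leaves = {2,3,4,7}. Remove smallest leaf 2, emit neighbor 1.
Step 2: leaves = {3,4,7}. Remove smallest leaf 3, emit neighbor 8.
Step 3: leaves = {4,7}. Remove smallest leaf 4, emit neighbor 8.
Step 4: leaves = {7,8}. Remove smallest leaf 7, emit neighbor 9.
Step 5: leaves = {8,9}. Remove smallest leaf 8, emit neighbor 5.
Step 6: leaves = {5,9}. Remove smallest leaf 5, emit neighbor 1.
Step 7: leaves = {1,9}. Remove smallest leaf 1, emit neighbor 6.
Done: 2 vertices remain (6, 9). Sequence = [1 8 8 9 5 1 6]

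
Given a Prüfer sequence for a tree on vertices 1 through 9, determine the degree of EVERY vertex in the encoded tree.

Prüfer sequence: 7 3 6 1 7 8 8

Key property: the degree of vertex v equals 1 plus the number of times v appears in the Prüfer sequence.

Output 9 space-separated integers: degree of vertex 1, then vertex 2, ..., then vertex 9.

p_1 = 7: count[7] becomes 1
p_2 = 3: count[3] becomes 1
p_3 = 6: count[6] becomes 1
p_4 = 1: count[1] becomes 1
p_5 = 7: count[7] becomes 2
p_6 = 8: count[8] becomes 1
p_7 = 8: count[8] becomes 2
Degrees (1 + count): deg[1]=1+1=2, deg[2]=1+0=1, deg[3]=1+1=2, deg[4]=1+0=1, deg[5]=1+0=1, deg[6]=1+1=2, deg[7]=1+2=3, deg[8]=1+2=3, deg[9]=1+0=1

Answer: 2 1 2 1 1 2 3 3 1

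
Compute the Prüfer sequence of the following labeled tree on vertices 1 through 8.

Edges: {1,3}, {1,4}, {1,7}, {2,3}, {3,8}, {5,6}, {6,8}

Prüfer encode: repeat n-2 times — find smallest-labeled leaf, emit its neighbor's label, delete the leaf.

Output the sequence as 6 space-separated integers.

Answer: 3 1 6 8 1 3

Derivation:
Step 1: leaves = {2,4,5,7}. Remove smallest leaf 2, emit neighbor 3.
Step 2: leaves = {4,5,7}. Remove smallest leaf 4, emit neighbor 1.
Step 3: leaves = {5,7}. Remove smallest leaf 5, emit neighbor 6.
Step 4: leaves = {6,7}. Remove smallest leaf 6, emit neighbor 8.
Step 5: leaves = {7,8}. Remove smallest leaf 7, emit neighbor 1.
Step 6: leaves = {1,8}. Remove smallest leaf 1, emit neighbor 3.
Done: 2 vertices remain (3, 8). Sequence = [3 1 6 8 1 3]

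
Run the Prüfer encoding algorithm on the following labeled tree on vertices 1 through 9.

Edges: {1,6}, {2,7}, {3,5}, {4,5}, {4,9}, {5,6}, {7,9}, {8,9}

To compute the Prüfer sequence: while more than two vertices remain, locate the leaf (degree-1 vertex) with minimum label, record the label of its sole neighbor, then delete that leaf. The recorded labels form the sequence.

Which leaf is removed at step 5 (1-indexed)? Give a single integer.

Step 1: current leaves = {1,2,3,8}. Remove leaf 1 (neighbor: 6).
Step 2: current leaves = {2,3,6,8}. Remove leaf 2 (neighbor: 7).
Step 3: current leaves = {3,6,7,8}. Remove leaf 3 (neighbor: 5).
Step 4: current leaves = {6,7,8}. Remove leaf 6 (neighbor: 5).
Step 5: current leaves = {5,7,8}. Remove leaf 5 (neighbor: 4).

Answer: 5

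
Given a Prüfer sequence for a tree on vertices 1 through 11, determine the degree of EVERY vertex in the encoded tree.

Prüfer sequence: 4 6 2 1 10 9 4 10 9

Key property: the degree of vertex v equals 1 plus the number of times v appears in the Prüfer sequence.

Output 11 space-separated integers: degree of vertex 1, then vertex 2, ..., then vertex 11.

p_1 = 4: count[4] becomes 1
p_2 = 6: count[6] becomes 1
p_3 = 2: count[2] becomes 1
p_4 = 1: count[1] becomes 1
p_5 = 10: count[10] becomes 1
p_6 = 9: count[9] becomes 1
p_7 = 4: count[4] becomes 2
p_8 = 10: count[10] becomes 2
p_9 = 9: count[9] becomes 2
Degrees (1 + count): deg[1]=1+1=2, deg[2]=1+1=2, deg[3]=1+0=1, deg[4]=1+2=3, deg[5]=1+0=1, deg[6]=1+1=2, deg[7]=1+0=1, deg[8]=1+0=1, deg[9]=1+2=3, deg[10]=1+2=3, deg[11]=1+0=1

Answer: 2 2 1 3 1 2 1 1 3 3 1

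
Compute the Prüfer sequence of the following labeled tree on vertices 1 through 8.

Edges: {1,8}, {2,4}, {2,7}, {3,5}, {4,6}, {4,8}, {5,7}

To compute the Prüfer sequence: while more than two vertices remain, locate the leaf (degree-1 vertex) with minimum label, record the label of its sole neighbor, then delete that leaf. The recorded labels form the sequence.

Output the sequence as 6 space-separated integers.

Step 1: leaves = {1,3,6}. Remove smallest leaf 1, emit neighbor 8.
Step 2: leaves = {3,6,8}. Remove smallest leaf 3, emit neighbor 5.
Step 3: leaves = {5,6,8}. Remove smallest leaf 5, emit neighbor 7.
Step 4: leaves = {6,7,8}. Remove smallest leaf 6, emit neighbor 4.
Step 5: leaves = {7,8}. Remove smallest leaf 7, emit neighbor 2.
Step 6: leaves = {2,8}. Remove smallest leaf 2, emit neighbor 4.
Done: 2 vertices remain (4, 8). Sequence = [8 5 7 4 2 4]

Answer: 8 5 7 4 2 4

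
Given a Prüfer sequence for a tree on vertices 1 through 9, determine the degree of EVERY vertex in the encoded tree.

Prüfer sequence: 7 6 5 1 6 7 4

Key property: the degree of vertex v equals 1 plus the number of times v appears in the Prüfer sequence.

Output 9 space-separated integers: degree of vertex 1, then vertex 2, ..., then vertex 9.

p_1 = 7: count[7] becomes 1
p_2 = 6: count[6] becomes 1
p_3 = 5: count[5] becomes 1
p_4 = 1: count[1] becomes 1
p_5 = 6: count[6] becomes 2
p_6 = 7: count[7] becomes 2
p_7 = 4: count[4] becomes 1
Degrees (1 + count): deg[1]=1+1=2, deg[2]=1+0=1, deg[3]=1+0=1, deg[4]=1+1=2, deg[5]=1+1=2, deg[6]=1+2=3, deg[7]=1+2=3, deg[8]=1+0=1, deg[9]=1+0=1

Answer: 2 1 1 2 2 3 3 1 1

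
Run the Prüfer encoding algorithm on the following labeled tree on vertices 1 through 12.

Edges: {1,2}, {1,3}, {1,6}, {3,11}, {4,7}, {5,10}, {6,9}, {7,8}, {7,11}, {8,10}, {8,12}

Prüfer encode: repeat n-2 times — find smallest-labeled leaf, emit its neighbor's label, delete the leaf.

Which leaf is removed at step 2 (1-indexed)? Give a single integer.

Answer: 4

Derivation:
Step 1: current leaves = {2,4,5,9,12}. Remove leaf 2 (neighbor: 1).
Step 2: current leaves = {4,5,9,12}. Remove leaf 4 (neighbor: 7).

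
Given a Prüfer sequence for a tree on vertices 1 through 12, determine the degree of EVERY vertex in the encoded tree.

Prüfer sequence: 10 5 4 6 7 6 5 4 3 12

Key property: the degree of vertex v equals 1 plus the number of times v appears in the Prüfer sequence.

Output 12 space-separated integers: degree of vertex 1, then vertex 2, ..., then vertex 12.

Answer: 1 1 2 3 3 3 2 1 1 2 1 2

Derivation:
p_1 = 10: count[10] becomes 1
p_2 = 5: count[5] becomes 1
p_3 = 4: count[4] becomes 1
p_4 = 6: count[6] becomes 1
p_5 = 7: count[7] becomes 1
p_6 = 6: count[6] becomes 2
p_7 = 5: count[5] becomes 2
p_8 = 4: count[4] becomes 2
p_9 = 3: count[3] becomes 1
p_10 = 12: count[12] becomes 1
Degrees (1 + count): deg[1]=1+0=1, deg[2]=1+0=1, deg[3]=1+1=2, deg[4]=1+2=3, deg[5]=1+2=3, deg[6]=1+2=3, deg[7]=1+1=2, deg[8]=1+0=1, deg[9]=1+0=1, deg[10]=1+1=2, deg[11]=1+0=1, deg[12]=1+1=2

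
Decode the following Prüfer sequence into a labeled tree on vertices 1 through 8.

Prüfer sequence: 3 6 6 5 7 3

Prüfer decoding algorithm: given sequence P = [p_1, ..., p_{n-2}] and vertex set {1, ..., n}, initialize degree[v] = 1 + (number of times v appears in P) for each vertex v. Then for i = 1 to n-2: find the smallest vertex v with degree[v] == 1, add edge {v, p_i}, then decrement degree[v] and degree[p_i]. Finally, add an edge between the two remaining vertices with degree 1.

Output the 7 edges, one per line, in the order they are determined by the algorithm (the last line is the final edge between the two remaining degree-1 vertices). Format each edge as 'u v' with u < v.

Initial degrees: {1:1, 2:1, 3:3, 4:1, 5:2, 6:3, 7:2, 8:1}
Step 1: smallest deg-1 vertex = 1, p_1 = 3. Add edge {1,3}. Now deg[1]=0, deg[3]=2.
Step 2: smallest deg-1 vertex = 2, p_2 = 6. Add edge {2,6}. Now deg[2]=0, deg[6]=2.
Step 3: smallest deg-1 vertex = 4, p_3 = 6. Add edge {4,6}. Now deg[4]=0, deg[6]=1.
Step 4: smallest deg-1 vertex = 6, p_4 = 5. Add edge {5,6}. Now deg[6]=0, deg[5]=1.
Step 5: smallest deg-1 vertex = 5, p_5 = 7. Add edge {5,7}. Now deg[5]=0, deg[7]=1.
Step 6: smallest deg-1 vertex = 7, p_6 = 3. Add edge {3,7}. Now deg[7]=0, deg[3]=1.
Final: two remaining deg-1 vertices are 3, 8. Add edge {3,8}.

Answer: 1 3
2 6
4 6
5 6
5 7
3 7
3 8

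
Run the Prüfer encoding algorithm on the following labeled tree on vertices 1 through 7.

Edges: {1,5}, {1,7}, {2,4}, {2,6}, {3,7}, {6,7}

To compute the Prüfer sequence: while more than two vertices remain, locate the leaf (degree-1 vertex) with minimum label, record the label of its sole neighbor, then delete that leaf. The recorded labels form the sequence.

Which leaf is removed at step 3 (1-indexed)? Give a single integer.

Step 1: current leaves = {3,4,5}. Remove leaf 3 (neighbor: 7).
Step 2: current leaves = {4,5}. Remove leaf 4 (neighbor: 2).
Step 3: current leaves = {2,5}. Remove leaf 2 (neighbor: 6).

Answer: 2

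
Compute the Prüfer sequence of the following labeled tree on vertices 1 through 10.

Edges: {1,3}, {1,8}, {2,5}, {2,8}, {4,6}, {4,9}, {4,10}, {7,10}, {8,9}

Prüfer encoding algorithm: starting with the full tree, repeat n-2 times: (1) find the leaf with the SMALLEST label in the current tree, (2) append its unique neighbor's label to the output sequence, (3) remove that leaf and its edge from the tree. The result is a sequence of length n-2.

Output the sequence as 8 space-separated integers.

Answer: 1 8 2 8 4 10 9 4

Derivation:
Step 1: leaves = {3,5,6,7}. Remove smallest leaf 3, emit neighbor 1.
Step 2: leaves = {1,5,6,7}. Remove smallest leaf 1, emit neighbor 8.
Step 3: leaves = {5,6,7}. Remove smallest leaf 5, emit neighbor 2.
Step 4: leaves = {2,6,7}. Remove smallest leaf 2, emit neighbor 8.
Step 5: leaves = {6,7,8}. Remove smallest leaf 6, emit neighbor 4.
Step 6: leaves = {7,8}. Remove smallest leaf 7, emit neighbor 10.
Step 7: leaves = {8,10}. Remove smallest leaf 8, emit neighbor 9.
Step 8: leaves = {9,10}. Remove smallest leaf 9, emit neighbor 4.
Done: 2 vertices remain (4, 10). Sequence = [1 8 2 8 4 10 9 4]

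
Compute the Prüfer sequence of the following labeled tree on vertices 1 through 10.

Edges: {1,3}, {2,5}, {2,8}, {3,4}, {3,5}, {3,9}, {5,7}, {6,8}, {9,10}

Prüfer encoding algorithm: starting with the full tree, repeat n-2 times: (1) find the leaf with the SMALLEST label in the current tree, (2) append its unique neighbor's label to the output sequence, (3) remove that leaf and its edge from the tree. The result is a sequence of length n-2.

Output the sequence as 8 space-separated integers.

Answer: 3 3 8 5 2 5 3 9

Derivation:
Step 1: leaves = {1,4,6,7,10}. Remove smallest leaf 1, emit neighbor 3.
Step 2: leaves = {4,6,7,10}. Remove smallest leaf 4, emit neighbor 3.
Step 3: leaves = {6,7,10}. Remove smallest leaf 6, emit neighbor 8.
Step 4: leaves = {7,8,10}. Remove smallest leaf 7, emit neighbor 5.
Step 5: leaves = {8,10}. Remove smallest leaf 8, emit neighbor 2.
Step 6: leaves = {2,10}. Remove smallest leaf 2, emit neighbor 5.
Step 7: leaves = {5,10}. Remove smallest leaf 5, emit neighbor 3.
Step 8: leaves = {3,10}. Remove smallest leaf 3, emit neighbor 9.
Done: 2 vertices remain (9, 10). Sequence = [3 3 8 5 2 5 3 9]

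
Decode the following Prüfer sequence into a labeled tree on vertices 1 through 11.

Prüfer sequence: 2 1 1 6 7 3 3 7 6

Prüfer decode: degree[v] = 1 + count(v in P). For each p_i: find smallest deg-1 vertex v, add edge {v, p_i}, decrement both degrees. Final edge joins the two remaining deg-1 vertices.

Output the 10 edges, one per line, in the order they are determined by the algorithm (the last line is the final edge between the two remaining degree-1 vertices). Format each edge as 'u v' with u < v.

Initial degrees: {1:3, 2:2, 3:3, 4:1, 5:1, 6:3, 7:3, 8:1, 9:1, 10:1, 11:1}
Step 1: smallest deg-1 vertex = 4, p_1 = 2. Add edge {2,4}. Now deg[4]=0, deg[2]=1.
Step 2: smallest deg-1 vertex = 2, p_2 = 1. Add edge {1,2}. Now deg[2]=0, deg[1]=2.
Step 3: smallest deg-1 vertex = 5, p_3 = 1. Add edge {1,5}. Now deg[5]=0, deg[1]=1.
Step 4: smallest deg-1 vertex = 1, p_4 = 6. Add edge {1,6}. Now deg[1]=0, deg[6]=2.
Step 5: smallest deg-1 vertex = 8, p_5 = 7. Add edge {7,8}. Now deg[8]=0, deg[7]=2.
Step 6: smallest deg-1 vertex = 9, p_6 = 3. Add edge {3,9}. Now deg[9]=0, deg[3]=2.
Step 7: smallest deg-1 vertex = 10, p_7 = 3. Add edge {3,10}. Now deg[10]=0, deg[3]=1.
Step 8: smallest deg-1 vertex = 3, p_8 = 7. Add edge {3,7}. Now deg[3]=0, deg[7]=1.
Step 9: smallest deg-1 vertex = 7, p_9 = 6. Add edge {6,7}. Now deg[7]=0, deg[6]=1.
Final: two remaining deg-1 vertices are 6, 11. Add edge {6,11}.

Answer: 2 4
1 2
1 5
1 6
7 8
3 9
3 10
3 7
6 7
6 11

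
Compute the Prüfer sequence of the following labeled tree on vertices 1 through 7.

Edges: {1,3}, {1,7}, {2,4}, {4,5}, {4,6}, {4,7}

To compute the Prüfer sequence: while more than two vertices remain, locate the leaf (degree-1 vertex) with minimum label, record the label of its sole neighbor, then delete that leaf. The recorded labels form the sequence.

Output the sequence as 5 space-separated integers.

Answer: 4 1 7 4 4

Derivation:
Step 1: leaves = {2,3,5,6}. Remove smallest leaf 2, emit neighbor 4.
Step 2: leaves = {3,5,6}. Remove smallest leaf 3, emit neighbor 1.
Step 3: leaves = {1,5,6}. Remove smallest leaf 1, emit neighbor 7.
Step 4: leaves = {5,6,7}. Remove smallest leaf 5, emit neighbor 4.
Step 5: leaves = {6,7}. Remove smallest leaf 6, emit neighbor 4.
Done: 2 vertices remain (4, 7). Sequence = [4 1 7 4 4]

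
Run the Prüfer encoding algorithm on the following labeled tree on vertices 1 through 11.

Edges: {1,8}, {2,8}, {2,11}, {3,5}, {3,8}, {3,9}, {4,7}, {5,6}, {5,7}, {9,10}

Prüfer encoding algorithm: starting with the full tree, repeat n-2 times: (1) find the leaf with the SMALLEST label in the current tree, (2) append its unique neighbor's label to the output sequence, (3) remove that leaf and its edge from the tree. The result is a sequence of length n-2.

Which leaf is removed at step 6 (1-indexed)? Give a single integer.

Step 1: current leaves = {1,4,6,10,11}. Remove leaf 1 (neighbor: 8).
Step 2: current leaves = {4,6,10,11}. Remove leaf 4 (neighbor: 7).
Step 3: current leaves = {6,7,10,11}. Remove leaf 6 (neighbor: 5).
Step 4: current leaves = {7,10,11}. Remove leaf 7 (neighbor: 5).
Step 5: current leaves = {5,10,11}. Remove leaf 5 (neighbor: 3).
Step 6: current leaves = {10,11}. Remove leaf 10 (neighbor: 9).

Answer: 10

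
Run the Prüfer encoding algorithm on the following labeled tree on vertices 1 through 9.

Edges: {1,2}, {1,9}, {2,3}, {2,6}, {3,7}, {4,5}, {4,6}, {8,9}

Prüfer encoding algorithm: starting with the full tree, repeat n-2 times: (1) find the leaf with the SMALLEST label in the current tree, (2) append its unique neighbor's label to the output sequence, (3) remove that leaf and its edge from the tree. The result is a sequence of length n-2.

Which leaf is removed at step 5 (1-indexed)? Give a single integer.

Answer: 3

Derivation:
Step 1: current leaves = {5,7,8}. Remove leaf 5 (neighbor: 4).
Step 2: current leaves = {4,7,8}. Remove leaf 4 (neighbor: 6).
Step 3: current leaves = {6,7,8}. Remove leaf 6 (neighbor: 2).
Step 4: current leaves = {7,8}. Remove leaf 7 (neighbor: 3).
Step 5: current leaves = {3,8}. Remove leaf 3 (neighbor: 2).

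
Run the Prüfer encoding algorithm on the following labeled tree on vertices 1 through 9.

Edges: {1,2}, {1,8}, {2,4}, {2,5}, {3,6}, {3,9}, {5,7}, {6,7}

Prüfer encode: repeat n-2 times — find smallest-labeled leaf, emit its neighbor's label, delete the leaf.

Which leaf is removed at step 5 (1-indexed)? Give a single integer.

Step 1: current leaves = {4,8,9}. Remove leaf 4 (neighbor: 2).
Step 2: current leaves = {8,9}. Remove leaf 8 (neighbor: 1).
Step 3: current leaves = {1,9}. Remove leaf 1 (neighbor: 2).
Step 4: current leaves = {2,9}. Remove leaf 2 (neighbor: 5).
Step 5: current leaves = {5,9}. Remove leaf 5 (neighbor: 7).

Answer: 5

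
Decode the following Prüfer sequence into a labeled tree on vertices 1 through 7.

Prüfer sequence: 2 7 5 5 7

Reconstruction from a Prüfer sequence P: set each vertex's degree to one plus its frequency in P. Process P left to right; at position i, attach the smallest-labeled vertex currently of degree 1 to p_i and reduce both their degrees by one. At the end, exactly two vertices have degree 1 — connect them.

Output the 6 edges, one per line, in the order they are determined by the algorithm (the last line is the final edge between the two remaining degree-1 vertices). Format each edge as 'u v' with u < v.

Initial degrees: {1:1, 2:2, 3:1, 4:1, 5:3, 6:1, 7:3}
Step 1: smallest deg-1 vertex = 1, p_1 = 2. Add edge {1,2}. Now deg[1]=0, deg[2]=1.
Step 2: smallest deg-1 vertex = 2, p_2 = 7. Add edge {2,7}. Now deg[2]=0, deg[7]=2.
Step 3: smallest deg-1 vertex = 3, p_3 = 5. Add edge {3,5}. Now deg[3]=0, deg[5]=2.
Step 4: smallest deg-1 vertex = 4, p_4 = 5. Add edge {4,5}. Now deg[4]=0, deg[5]=1.
Step 5: smallest deg-1 vertex = 5, p_5 = 7. Add edge {5,7}. Now deg[5]=0, deg[7]=1.
Final: two remaining deg-1 vertices are 6, 7. Add edge {6,7}.

Answer: 1 2
2 7
3 5
4 5
5 7
6 7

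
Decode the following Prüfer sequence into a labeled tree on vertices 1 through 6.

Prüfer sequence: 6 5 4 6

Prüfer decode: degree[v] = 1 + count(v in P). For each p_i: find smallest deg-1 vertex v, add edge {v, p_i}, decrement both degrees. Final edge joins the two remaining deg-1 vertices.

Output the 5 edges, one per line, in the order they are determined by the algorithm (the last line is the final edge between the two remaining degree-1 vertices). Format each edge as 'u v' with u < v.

Answer: 1 6
2 5
3 4
4 6
5 6

Derivation:
Initial degrees: {1:1, 2:1, 3:1, 4:2, 5:2, 6:3}
Step 1: smallest deg-1 vertex = 1, p_1 = 6. Add edge {1,6}. Now deg[1]=0, deg[6]=2.
Step 2: smallest deg-1 vertex = 2, p_2 = 5. Add edge {2,5}. Now deg[2]=0, deg[5]=1.
Step 3: smallest deg-1 vertex = 3, p_3 = 4. Add edge {3,4}. Now deg[3]=0, deg[4]=1.
Step 4: smallest deg-1 vertex = 4, p_4 = 6. Add edge {4,6}. Now deg[4]=0, deg[6]=1.
Final: two remaining deg-1 vertices are 5, 6. Add edge {5,6}.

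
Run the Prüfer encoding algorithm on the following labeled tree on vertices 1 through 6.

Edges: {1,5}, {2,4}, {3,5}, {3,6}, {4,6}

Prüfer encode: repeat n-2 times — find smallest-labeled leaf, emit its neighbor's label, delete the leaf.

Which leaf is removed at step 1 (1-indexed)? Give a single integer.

Step 1: current leaves = {1,2}. Remove leaf 1 (neighbor: 5).

Answer: 1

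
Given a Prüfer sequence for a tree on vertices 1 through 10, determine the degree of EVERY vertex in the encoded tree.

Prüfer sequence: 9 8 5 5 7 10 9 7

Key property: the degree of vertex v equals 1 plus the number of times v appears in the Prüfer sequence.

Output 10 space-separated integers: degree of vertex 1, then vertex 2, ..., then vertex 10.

Answer: 1 1 1 1 3 1 3 2 3 2

Derivation:
p_1 = 9: count[9] becomes 1
p_2 = 8: count[8] becomes 1
p_3 = 5: count[5] becomes 1
p_4 = 5: count[5] becomes 2
p_5 = 7: count[7] becomes 1
p_6 = 10: count[10] becomes 1
p_7 = 9: count[9] becomes 2
p_8 = 7: count[7] becomes 2
Degrees (1 + count): deg[1]=1+0=1, deg[2]=1+0=1, deg[3]=1+0=1, deg[4]=1+0=1, deg[5]=1+2=3, deg[6]=1+0=1, deg[7]=1+2=3, deg[8]=1+1=2, deg[9]=1+2=3, deg[10]=1+1=2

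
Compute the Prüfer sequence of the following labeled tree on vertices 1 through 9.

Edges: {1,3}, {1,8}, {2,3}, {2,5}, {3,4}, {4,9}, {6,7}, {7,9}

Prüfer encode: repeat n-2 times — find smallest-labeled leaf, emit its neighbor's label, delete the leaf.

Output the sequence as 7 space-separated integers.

Step 1: leaves = {5,6,8}. Remove smallest leaf 5, emit neighbor 2.
Step 2: leaves = {2,6,8}. Remove smallest leaf 2, emit neighbor 3.
Step 3: leaves = {6,8}. Remove smallest leaf 6, emit neighbor 7.
Step 4: leaves = {7,8}. Remove smallest leaf 7, emit neighbor 9.
Step 5: leaves = {8,9}. Remove smallest leaf 8, emit neighbor 1.
Step 6: leaves = {1,9}. Remove smallest leaf 1, emit neighbor 3.
Step 7: leaves = {3,9}. Remove smallest leaf 3, emit neighbor 4.
Done: 2 vertices remain (4, 9). Sequence = [2 3 7 9 1 3 4]

Answer: 2 3 7 9 1 3 4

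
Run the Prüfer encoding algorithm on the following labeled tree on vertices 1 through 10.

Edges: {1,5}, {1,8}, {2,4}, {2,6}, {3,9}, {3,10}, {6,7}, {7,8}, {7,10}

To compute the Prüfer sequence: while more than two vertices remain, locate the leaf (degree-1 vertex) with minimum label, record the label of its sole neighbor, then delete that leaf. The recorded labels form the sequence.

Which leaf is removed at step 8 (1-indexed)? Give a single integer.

Step 1: current leaves = {4,5,9}. Remove leaf 4 (neighbor: 2).
Step 2: current leaves = {2,5,9}. Remove leaf 2 (neighbor: 6).
Step 3: current leaves = {5,6,9}. Remove leaf 5 (neighbor: 1).
Step 4: current leaves = {1,6,9}. Remove leaf 1 (neighbor: 8).
Step 5: current leaves = {6,8,9}. Remove leaf 6 (neighbor: 7).
Step 6: current leaves = {8,9}. Remove leaf 8 (neighbor: 7).
Step 7: current leaves = {7,9}. Remove leaf 7 (neighbor: 10).
Step 8: current leaves = {9,10}. Remove leaf 9 (neighbor: 3).

Answer: 9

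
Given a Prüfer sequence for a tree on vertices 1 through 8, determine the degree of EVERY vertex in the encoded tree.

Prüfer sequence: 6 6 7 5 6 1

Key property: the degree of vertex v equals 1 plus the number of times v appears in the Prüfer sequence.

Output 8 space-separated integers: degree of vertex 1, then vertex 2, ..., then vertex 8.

Answer: 2 1 1 1 2 4 2 1

Derivation:
p_1 = 6: count[6] becomes 1
p_2 = 6: count[6] becomes 2
p_3 = 7: count[7] becomes 1
p_4 = 5: count[5] becomes 1
p_5 = 6: count[6] becomes 3
p_6 = 1: count[1] becomes 1
Degrees (1 + count): deg[1]=1+1=2, deg[2]=1+0=1, deg[3]=1+0=1, deg[4]=1+0=1, deg[5]=1+1=2, deg[6]=1+3=4, deg[7]=1+1=2, deg[8]=1+0=1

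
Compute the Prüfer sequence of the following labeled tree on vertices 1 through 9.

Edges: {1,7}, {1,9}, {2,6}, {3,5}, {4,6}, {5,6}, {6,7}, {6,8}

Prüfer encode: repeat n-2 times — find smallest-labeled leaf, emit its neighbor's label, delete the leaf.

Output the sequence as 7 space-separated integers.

Answer: 6 5 6 6 6 7 1

Derivation:
Step 1: leaves = {2,3,4,8,9}. Remove smallest leaf 2, emit neighbor 6.
Step 2: leaves = {3,4,8,9}. Remove smallest leaf 3, emit neighbor 5.
Step 3: leaves = {4,5,8,9}. Remove smallest leaf 4, emit neighbor 6.
Step 4: leaves = {5,8,9}. Remove smallest leaf 5, emit neighbor 6.
Step 5: leaves = {8,9}. Remove smallest leaf 8, emit neighbor 6.
Step 6: leaves = {6,9}. Remove smallest leaf 6, emit neighbor 7.
Step 7: leaves = {7,9}. Remove smallest leaf 7, emit neighbor 1.
Done: 2 vertices remain (1, 9). Sequence = [6 5 6 6 6 7 1]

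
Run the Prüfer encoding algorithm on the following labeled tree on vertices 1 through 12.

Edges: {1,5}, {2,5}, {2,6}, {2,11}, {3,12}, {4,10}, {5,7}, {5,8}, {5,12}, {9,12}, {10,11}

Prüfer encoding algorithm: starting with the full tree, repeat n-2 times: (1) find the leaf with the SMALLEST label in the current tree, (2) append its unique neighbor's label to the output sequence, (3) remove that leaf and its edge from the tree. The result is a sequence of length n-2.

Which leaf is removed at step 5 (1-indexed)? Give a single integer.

Answer: 7

Derivation:
Step 1: current leaves = {1,3,4,6,7,8,9}. Remove leaf 1 (neighbor: 5).
Step 2: current leaves = {3,4,6,7,8,9}. Remove leaf 3 (neighbor: 12).
Step 3: current leaves = {4,6,7,8,9}. Remove leaf 4 (neighbor: 10).
Step 4: current leaves = {6,7,8,9,10}. Remove leaf 6 (neighbor: 2).
Step 5: current leaves = {7,8,9,10}. Remove leaf 7 (neighbor: 5).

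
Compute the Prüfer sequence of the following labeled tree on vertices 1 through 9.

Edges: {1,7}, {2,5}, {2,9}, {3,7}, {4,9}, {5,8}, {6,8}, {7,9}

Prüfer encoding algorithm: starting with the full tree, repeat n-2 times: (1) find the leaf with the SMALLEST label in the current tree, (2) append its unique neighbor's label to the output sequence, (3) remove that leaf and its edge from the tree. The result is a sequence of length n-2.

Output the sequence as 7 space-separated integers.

Answer: 7 7 9 8 9 5 2

Derivation:
Step 1: leaves = {1,3,4,6}. Remove smallest leaf 1, emit neighbor 7.
Step 2: leaves = {3,4,6}. Remove smallest leaf 3, emit neighbor 7.
Step 3: leaves = {4,6,7}. Remove smallest leaf 4, emit neighbor 9.
Step 4: leaves = {6,7}. Remove smallest leaf 6, emit neighbor 8.
Step 5: leaves = {7,8}. Remove smallest leaf 7, emit neighbor 9.
Step 6: leaves = {8,9}. Remove smallest leaf 8, emit neighbor 5.
Step 7: leaves = {5,9}. Remove smallest leaf 5, emit neighbor 2.
Done: 2 vertices remain (2, 9). Sequence = [7 7 9 8 9 5 2]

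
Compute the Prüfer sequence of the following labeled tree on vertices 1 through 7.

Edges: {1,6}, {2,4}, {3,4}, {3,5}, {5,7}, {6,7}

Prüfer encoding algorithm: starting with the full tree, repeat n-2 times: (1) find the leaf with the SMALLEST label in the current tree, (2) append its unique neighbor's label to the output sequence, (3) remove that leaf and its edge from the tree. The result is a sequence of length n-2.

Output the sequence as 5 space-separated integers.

Step 1: leaves = {1,2}. Remove smallest leaf 1, emit neighbor 6.
Step 2: leaves = {2,6}. Remove smallest leaf 2, emit neighbor 4.
Step 3: leaves = {4,6}. Remove smallest leaf 4, emit neighbor 3.
Step 4: leaves = {3,6}. Remove smallest leaf 3, emit neighbor 5.
Step 5: leaves = {5,6}. Remove smallest leaf 5, emit neighbor 7.
Done: 2 vertices remain (6, 7). Sequence = [6 4 3 5 7]

Answer: 6 4 3 5 7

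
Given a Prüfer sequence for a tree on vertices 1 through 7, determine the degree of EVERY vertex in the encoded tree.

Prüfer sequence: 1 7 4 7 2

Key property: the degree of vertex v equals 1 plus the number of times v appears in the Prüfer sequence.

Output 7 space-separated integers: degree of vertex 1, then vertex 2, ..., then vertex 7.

Answer: 2 2 1 2 1 1 3

Derivation:
p_1 = 1: count[1] becomes 1
p_2 = 7: count[7] becomes 1
p_3 = 4: count[4] becomes 1
p_4 = 7: count[7] becomes 2
p_5 = 2: count[2] becomes 1
Degrees (1 + count): deg[1]=1+1=2, deg[2]=1+1=2, deg[3]=1+0=1, deg[4]=1+1=2, deg[5]=1+0=1, deg[6]=1+0=1, deg[7]=1+2=3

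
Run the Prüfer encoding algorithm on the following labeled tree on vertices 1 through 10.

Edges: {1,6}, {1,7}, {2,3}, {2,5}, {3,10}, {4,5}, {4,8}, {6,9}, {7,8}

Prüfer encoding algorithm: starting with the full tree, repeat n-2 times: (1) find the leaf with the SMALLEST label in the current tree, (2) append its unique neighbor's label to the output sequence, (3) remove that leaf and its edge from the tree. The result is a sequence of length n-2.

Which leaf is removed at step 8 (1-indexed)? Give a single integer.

Answer: 2

Derivation:
Step 1: current leaves = {9,10}. Remove leaf 9 (neighbor: 6).
Step 2: current leaves = {6,10}. Remove leaf 6 (neighbor: 1).
Step 3: current leaves = {1,10}. Remove leaf 1 (neighbor: 7).
Step 4: current leaves = {7,10}. Remove leaf 7 (neighbor: 8).
Step 5: current leaves = {8,10}. Remove leaf 8 (neighbor: 4).
Step 6: current leaves = {4,10}. Remove leaf 4 (neighbor: 5).
Step 7: current leaves = {5,10}. Remove leaf 5 (neighbor: 2).
Step 8: current leaves = {2,10}. Remove leaf 2 (neighbor: 3).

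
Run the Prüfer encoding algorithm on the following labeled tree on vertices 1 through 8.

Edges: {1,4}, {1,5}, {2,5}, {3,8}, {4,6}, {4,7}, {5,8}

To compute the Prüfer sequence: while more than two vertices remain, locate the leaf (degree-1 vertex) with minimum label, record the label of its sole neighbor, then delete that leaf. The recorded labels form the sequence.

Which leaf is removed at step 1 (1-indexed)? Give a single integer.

Answer: 2

Derivation:
Step 1: current leaves = {2,3,6,7}. Remove leaf 2 (neighbor: 5).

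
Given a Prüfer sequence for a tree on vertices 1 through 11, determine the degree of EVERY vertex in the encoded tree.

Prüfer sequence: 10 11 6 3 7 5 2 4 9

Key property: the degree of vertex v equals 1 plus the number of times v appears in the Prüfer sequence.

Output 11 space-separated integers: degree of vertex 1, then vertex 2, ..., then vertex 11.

p_1 = 10: count[10] becomes 1
p_2 = 11: count[11] becomes 1
p_3 = 6: count[6] becomes 1
p_4 = 3: count[3] becomes 1
p_5 = 7: count[7] becomes 1
p_6 = 5: count[5] becomes 1
p_7 = 2: count[2] becomes 1
p_8 = 4: count[4] becomes 1
p_9 = 9: count[9] becomes 1
Degrees (1 + count): deg[1]=1+0=1, deg[2]=1+1=2, deg[3]=1+1=2, deg[4]=1+1=2, deg[5]=1+1=2, deg[6]=1+1=2, deg[7]=1+1=2, deg[8]=1+0=1, deg[9]=1+1=2, deg[10]=1+1=2, deg[11]=1+1=2

Answer: 1 2 2 2 2 2 2 1 2 2 2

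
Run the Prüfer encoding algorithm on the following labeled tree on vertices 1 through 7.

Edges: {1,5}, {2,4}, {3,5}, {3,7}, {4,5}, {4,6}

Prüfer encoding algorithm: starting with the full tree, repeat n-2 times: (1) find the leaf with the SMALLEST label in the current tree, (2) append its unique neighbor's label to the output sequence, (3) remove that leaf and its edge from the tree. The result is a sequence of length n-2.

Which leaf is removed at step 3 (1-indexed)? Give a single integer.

Answer: 6

Derivation:
Step 1: current leaves = {1,2,6,7}. Remove leaf 1 (neighbor: 5).
Step 2: current leaves = {2,6,7}. Remove leaf 2 (neighbor: 4).
Step 3: current leaves = {6,7}. Remove leaf 6 (neighbor: 4).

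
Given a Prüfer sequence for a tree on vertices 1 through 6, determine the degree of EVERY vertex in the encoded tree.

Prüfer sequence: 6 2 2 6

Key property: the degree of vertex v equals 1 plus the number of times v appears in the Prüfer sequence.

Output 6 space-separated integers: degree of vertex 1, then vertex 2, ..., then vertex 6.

p_1 = 6: count[6] becomes 1
p_2 = 2: count[2] becomes 1
p_3 = 2: count[2] becomes 2
p_4 = 6: count[6] becomes 2
Degrees (1 + count): deg[1]=1+0=1, deg[2]=1+2=3, deg[3]=1+0=1, deg[4]=1+0=1, deg[5]=1+0=1, deg[6]=1+2=3

Answer: 1 3 1 1 1 3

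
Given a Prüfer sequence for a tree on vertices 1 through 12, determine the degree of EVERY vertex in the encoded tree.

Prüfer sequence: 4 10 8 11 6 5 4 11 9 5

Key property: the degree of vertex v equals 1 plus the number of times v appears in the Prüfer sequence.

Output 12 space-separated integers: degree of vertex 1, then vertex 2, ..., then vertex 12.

p_1 = 4: count[4] becomes 1
p_2 = 10: count[10] becomes 1
p_3 = 8: count[8] becomes 1
p_4 = 11: count[11] becomes 1
p_5 = 6: count[6] becomes 1
p_6 = 5: count[5] becomes 1
p_7 = 4: count[4] becomes 2
p_8 = 11: count[11] becomes 2
p_9 = 9: count[9] becomes 1
p_10 = 5: count[5] becomes 2
Degrees (1 + count): deg[1]=1+0=1, deg[2]=1+0=1, deg[3]=1+0=1, deg[4]=1+2=3, deg[5]=1+2=3, deg[6]=1+1=2, deg[7]=1+0=1, deg[8]=1+1=2, deg[9]=1+1=2, deg[10]=1+1=2, deg[11]=1+2=3, deg[12]=1+0=1

Answer: 1 1 1 3 3 2 1 2 2 2 3 1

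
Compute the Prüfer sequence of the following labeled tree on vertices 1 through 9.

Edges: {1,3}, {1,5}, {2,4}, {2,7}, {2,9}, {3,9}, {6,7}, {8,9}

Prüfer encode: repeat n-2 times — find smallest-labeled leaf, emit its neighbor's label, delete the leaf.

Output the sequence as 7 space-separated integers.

Step 1: leaves = {4,5,6,8}. Remove smallest leaf 4, emit neighbor 2.
Step 2: leaves = {5,6,8}. Remove smallest leaf 5, emit neighbor 1.
Step 3: leaves = {1,6,8}. Remove smallest leaf 1, emit neighbor 3.
Step 4: leaves = {3,6,8}. Remove smallest leaf 3, emit neighbor 9.
Step 5: leaves = {6,8}. Remove smallest leaf 6, emit neighbor 7.
Step 6: leaves = {7,8}. Remove smallest leaf 7, emit neighbor 2.
Step 7: leaves = {2,8}. Remove smallest leaf 2, emit neighbor 9.
Done: 2 vertices remain (8, 9). Sequence = [2 1 3 9 7 2 9]

Answer: 2 1 3 9 7 2 9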